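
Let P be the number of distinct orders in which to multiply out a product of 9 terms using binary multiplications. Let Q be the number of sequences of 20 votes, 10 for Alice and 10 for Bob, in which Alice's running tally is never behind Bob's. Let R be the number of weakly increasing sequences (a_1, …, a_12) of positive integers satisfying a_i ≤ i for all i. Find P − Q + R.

192646

Bracketing 9 factors into binary products is counted by C_{9−1} = C_8. So P = C_8 = 1430.
Ballot sequences with n votes each where one side never trails are Dyck words, counted by C_n; here n = 10. So Q = C_10 = 16796.
Such sub-staircase sequences of length n are counted by C_n; here n = 12. So R = C_12 = 208012.
P − Q + R = 1430 − 16796 + 208012 = 192646.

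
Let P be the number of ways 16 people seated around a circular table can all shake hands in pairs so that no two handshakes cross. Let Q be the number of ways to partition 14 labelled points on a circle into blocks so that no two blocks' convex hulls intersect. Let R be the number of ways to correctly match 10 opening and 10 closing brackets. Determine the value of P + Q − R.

Non-crossing handshake pairings of 2n people are counted by C_n; 16 people gives n = 8. So P = C_8 = 1430.
Non-crossing partitions of an n-element set are counted by C_n; here n = 14. So Q = C_14 = 2674440.
A balanced arrangement of 10 bracket pairs is a Dyck word of semilength 10, so the count is C_10. So R = C_10 = 16796.
P + Q − R = 1430 + 2674440 − 16796 = 2659074.

2659074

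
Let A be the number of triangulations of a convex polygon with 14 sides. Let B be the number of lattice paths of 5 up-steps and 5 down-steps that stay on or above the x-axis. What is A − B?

The number of triangulations of a 14-gon is the Catalan number C_12 (index = sides − 2). So A = C_12 = 208012.
Dyck paths of semilength n (length 2n) are counted by C_n; here n = 5. So B = C_5 = 42.
A − B = 208012 − 42 = 207970.

207970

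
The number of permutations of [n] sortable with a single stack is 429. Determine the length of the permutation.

7

Stack-sortable permutations of [n] are counted by C_n; 429 = C_7.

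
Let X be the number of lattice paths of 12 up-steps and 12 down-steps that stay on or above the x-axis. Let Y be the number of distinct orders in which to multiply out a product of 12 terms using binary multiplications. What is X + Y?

266798

Dyck paths of semilength n (length 2n) are counted by C_n; here n = 12. So X = C_12 = 208012.
Ways to associate a product of 12 factors correspond to binary trees on 12 leaves, so the count is C_11. So Y = C_11 = 58786.
X + Y = 208012 + 58786 = 266798.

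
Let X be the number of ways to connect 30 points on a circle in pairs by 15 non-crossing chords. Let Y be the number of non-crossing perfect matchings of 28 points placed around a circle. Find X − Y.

Non-crossing perfect matchings of 2n points on a circle are counted by C_n; with 30 points, n = 15. So X = C_15 = 9694845.
Non-crossing perfect matchings of 2n points on a circle are counted by C_n; with 28 points, n = 14. So Y = C_14 = 2674440.
X − Y = 9694845 − 2674440 = 7020405.

7020405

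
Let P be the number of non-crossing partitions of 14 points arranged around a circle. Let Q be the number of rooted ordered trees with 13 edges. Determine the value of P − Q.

1931540

The non-crossing partitions of [14] form a lattice of size C_14. So P = C_14 = 2674440.
Rooted ordered trees with n edges are counted by C_n; here n = 13. So Q = C_13 = 742900.
P − Q = 2674440 − 742900 = 1931540.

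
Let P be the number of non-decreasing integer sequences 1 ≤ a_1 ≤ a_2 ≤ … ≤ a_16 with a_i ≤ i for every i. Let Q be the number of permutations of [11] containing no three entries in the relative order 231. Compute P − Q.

Weakly increasing sequences with a_i ≤ i biject with Dyck paths of semilength 16, so there are C_16. So P = C_16 = 35357670.
For any fixed pattern of length 3, the pattern-avoiding permutations of [11] number C_11. So Q = C_11 = 58786.
P − Q = 35357670 − 58786 = 35298884.

35298884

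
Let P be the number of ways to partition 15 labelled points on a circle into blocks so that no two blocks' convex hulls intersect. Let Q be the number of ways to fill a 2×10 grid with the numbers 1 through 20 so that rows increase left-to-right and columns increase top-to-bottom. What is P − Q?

9678049

The non-crossing partitions of [15] form a lattice of size C_15. So P = C_15 = 9694845.
By the hook-length formula (or a Dyck-path bijection), SYT of shape 2×10 number C_10. So Q = C_10 = 16796.
P − Q = 9694845 − 16796 = 9678049.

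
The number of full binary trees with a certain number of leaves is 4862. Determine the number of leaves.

Full binary trees with L leaves are counted by C_{L−1}. The Catalan number equal to 4862 is C_9.
So the index is 9, and the number of leaves is 9 + 1 = 10.

10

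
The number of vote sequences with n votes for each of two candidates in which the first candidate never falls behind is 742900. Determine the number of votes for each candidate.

13

Such ballot sequences with n votes each are counted by C_n. Since C_13 = 742900, the index is 13.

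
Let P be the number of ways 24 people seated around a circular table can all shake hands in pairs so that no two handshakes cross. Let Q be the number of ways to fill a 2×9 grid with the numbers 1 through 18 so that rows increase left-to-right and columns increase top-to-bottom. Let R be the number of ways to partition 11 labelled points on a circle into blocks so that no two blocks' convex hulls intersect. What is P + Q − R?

With 24 = 2·12 people, non-crossing handshake pairings are non-crossing perfect matchings on a circle, counted by C_12. So P = C_12 = 208012.
By the hook-length formula (or a Dyck-path bijection), SYT of shape 2×9 number C_9. So Q = C_9 = 4862.
Non-crossing partitions of an n-element set are counted by C_n; here n = 11. So R = C_11 = 58786.
P + Q − R = 208012 + 4862 − 58786 = 154088.

154088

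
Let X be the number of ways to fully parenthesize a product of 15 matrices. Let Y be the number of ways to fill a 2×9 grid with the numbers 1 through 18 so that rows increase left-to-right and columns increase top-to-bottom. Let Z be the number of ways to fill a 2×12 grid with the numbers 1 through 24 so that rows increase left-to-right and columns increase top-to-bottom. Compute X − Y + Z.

Parenthesizations of m factors correspond to full binary trees with m leaves, counted by C_{m−1}; m = 15 gives C_14. So X = C_14 = 2674440.
Standard Young tableaux of shape 2×n are counted by C_n; here n = 9. So Y = C_9 = 4862.
By the hook-length formula (or a Dyck-path bijection), SYT of shape 2×12 number C_12. So Z = C_12 = 208012.
X − Y + Z = 2674440 − 4862 + 208012 = 2877590.

2877590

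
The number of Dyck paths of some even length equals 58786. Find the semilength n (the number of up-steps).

Dyck paths of semilength n are counted by C_n; 58786 = C_11.

11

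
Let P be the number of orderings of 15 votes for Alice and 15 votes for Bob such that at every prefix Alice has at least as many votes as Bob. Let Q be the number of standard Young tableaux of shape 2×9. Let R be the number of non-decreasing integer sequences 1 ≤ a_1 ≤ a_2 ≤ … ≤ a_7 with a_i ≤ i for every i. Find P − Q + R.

9690412

Ballot sequences with n votes each where one side never trails are Dyck words, counted by C_n; here n = 15. So P = C_15 = 9694845.
By the hook-length formula (or a Dyck-path bijection), SYT of shape 2×9 number C_9. So Q = C_9 = 4862.
Weakly increasing sequences with a_i ≤ i biject with Dyck paths of semilength 7, so there are C_7. So R = C_7 = 429.
P − Q + R = 9694845 − 4862 + 429 = 9690412.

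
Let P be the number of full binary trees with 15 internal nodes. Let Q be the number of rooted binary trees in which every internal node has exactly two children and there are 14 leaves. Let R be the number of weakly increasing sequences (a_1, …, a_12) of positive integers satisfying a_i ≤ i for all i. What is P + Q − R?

10229733

Full binary trees with n internal nodes are counted by C_n; here n = 15. So P = C_15 = 9694845.
Full binary trees with 14 leaves have 14−1 = 13 internal nodes, so there are C_13 of them. So Q = C_13 = 742900.
Weakly increasing sequences with a_i ≤ i biject with Dyck paths of semilength 12, so there are C_12. So R = C_12 = 208012.
P + Q − R = 9694845 + 742900 − 208012 = 10229733.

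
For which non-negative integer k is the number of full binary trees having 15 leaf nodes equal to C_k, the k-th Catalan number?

14

Full binary trees with 15 leaves have 15−1 = 14 internal nodes, so there are C_14 of them.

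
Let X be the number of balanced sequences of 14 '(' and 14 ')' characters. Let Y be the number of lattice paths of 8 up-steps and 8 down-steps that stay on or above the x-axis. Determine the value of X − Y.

With 14 pairs the number of balanced bracket strings is the Catalan number C_14. So X = C_14 = 2674440.
Paths of 8 up- and 8 down-steps that never dip below the axis are Dyck paths; their count is C_8. So Y = C_8 = 1430.
X − Y = 2674440 − 1430 = 2673010.

2673010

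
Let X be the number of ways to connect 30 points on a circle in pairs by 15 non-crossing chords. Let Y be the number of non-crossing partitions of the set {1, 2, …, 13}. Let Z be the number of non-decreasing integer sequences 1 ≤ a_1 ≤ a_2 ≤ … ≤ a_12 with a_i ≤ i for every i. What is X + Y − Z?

10229733

Non-crossing perfect matchings of 2n points on a circle are counted by C_n; with 30 points, n = 15. So X = C_15 = 9694845.
The non-crossing partitions of [13] form a lattice of size C_13. So Y = C_13 = 742900.
Such sub-staircase sequences of length n are counted by C_n; here n = 12. So Z = C_12 = 208012.
X + Y − Z = 9694845 + 742900 − 208012 = 10229733.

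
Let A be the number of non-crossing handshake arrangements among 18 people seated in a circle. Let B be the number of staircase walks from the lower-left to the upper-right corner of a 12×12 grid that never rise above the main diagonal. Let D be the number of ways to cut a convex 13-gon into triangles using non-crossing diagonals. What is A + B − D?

154088

With 18 = 2·9 people, non-crossing handshake pairings are non-crossing perfect matchings on a circle, counted by C_9. So A = C_9 = 4862.
Sub-diagonal monotone paths from (0,0) to (12,12) biject with Dyck paths of semilength 12, giving C_12. So B = C_12 = 208012.
Triangulations of a convex m-gon are counted by C_{m−2}; with m = 13 this is C_11. So D = C_11 = 58786.
A + B − D = 4862 + 208012 − 58786 = 154088.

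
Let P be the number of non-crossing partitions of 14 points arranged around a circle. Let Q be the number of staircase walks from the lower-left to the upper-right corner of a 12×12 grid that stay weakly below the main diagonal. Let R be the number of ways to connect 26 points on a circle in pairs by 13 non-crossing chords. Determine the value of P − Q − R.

1723528

Non-crossing partitions of an n-element set are counted by C_n; here n = 14. So P = C_14 = 2674440.
Sub-diagonal monotone paths from (0,0) to (12,12) biject with Dyck paths of semilength 12, giving C_12. So Q = C_12 = 208012.
Non-crossing perfect matchings of 2n points on a circle are counted by C_n; with 26 points, n = 13. So R = C_13 = 742900.
P − Q − R = 2674440 − 208012 − 742900 = 1723528.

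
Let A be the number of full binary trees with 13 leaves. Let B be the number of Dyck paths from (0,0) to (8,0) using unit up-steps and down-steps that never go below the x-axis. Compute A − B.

A full binary tree with L leaves has L−1 internal nodes and is counted by C_{L−1}; L = 13 gives C_12. So A = C_12 = 208012.
Dyck paths of semilength n (length 2n) are counted by C_n; here n = 4. So B = C_4 = 14.
A − B = 208012 − 14 = 207998.

207998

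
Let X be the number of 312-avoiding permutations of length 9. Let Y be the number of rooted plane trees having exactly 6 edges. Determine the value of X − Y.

4730

Permutations of [n] avoiding any single length-3 pattern are counted by C_n; here n = 9. So X = C_9 = 4862.
Rooted ordered trees with n edges are counted by C_n; here n = 6. So Y = C_6 = 132.
X − Y = 4862 − 132 = 4730.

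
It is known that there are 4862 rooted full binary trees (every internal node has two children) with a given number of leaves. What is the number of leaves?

10

Full binary trees with L leaves are counted by C_{L−1}. The Catalan number equal to 4862 is C_9.
So the index is 9, and the number of leaves is 9 + 1 = 10.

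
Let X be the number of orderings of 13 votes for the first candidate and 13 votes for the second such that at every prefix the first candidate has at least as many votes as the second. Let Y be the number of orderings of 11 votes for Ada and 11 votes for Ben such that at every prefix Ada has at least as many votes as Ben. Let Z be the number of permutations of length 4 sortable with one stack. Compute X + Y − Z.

801672

Ballot sequences with n votes each where one side never trails are Dyck words, counted by C_n; here n = 13. So X = C_13 = 742900.
Reading a vote for the leader as '(' and for the other as ')' turns such a sequence into a balanced string of 11 pairs, so the count is C_11. So Y = C_11 = 58786.
By Knuth's characterisation, the stack-sortable permutations of length 4 are the 231-avoiders, numbering C_4. So Z = C_4 = 14.
X + Y − Z = 742900 + 58786 − 14 = 801672.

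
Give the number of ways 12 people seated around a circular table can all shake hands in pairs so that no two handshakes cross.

Non-crossing handshake pairings of 2n people are counted by C_n; 12 people gives n = 6.
C_6 = C(12,6)/7 = 924/7 = 132.

132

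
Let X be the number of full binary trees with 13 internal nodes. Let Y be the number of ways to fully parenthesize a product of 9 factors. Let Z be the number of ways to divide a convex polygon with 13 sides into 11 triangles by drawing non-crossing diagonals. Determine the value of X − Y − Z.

682684

The number of full binary trees on 13 internal nodes is the Catalan number C_13. So X = C_13 = 742900.
Ways to associate a product of 9 factors correspond to binary trees on 9 leaves, so the count is C_8. So Y = C_8 = 1430.
The number of triangulations of a 13-gon is the Catalan number C_11 (index = sides − 2). So Z = C_11 = 58786.
X − Y − Z = 742900 − 1430 − 58786 = 682684.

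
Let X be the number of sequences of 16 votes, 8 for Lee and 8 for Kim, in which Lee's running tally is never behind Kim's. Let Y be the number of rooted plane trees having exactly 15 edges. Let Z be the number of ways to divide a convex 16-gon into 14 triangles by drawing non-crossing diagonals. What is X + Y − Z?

Ballot sequences with n votes each where one side never trails are Dyck words, counted by C_n; here n = 8. So X = C_8 = 1430.
A rooted plane tree with 15 edges has 16 nodes, and the count is C_15. So Y = C_15 = 9694845.
Triangulations of a convex m-gon are counted by C_{m−2}; with m = 16 this is C_14. So Z = C_14 = 2674440.
X + Y − Z = 1430 + 9694845 − 2674440 = 7021835.

7021835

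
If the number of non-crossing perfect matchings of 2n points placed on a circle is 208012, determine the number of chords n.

12

Non-crossing pairings of 2n points on a circle are counted by C_n. Since C_12 = 208012, the index is 12.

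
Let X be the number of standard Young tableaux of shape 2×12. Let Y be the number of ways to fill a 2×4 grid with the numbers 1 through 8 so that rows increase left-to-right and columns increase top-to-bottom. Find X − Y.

By the hook-length formula (or a Dyck-path bijection), SYT of shape 2×12 number C_12. So X = C_12 = 208012.
Standard Young tableaux of shape 2×n are counted by C_n; here n = 4. So Y = C_4 = 14.
X − Y = 208012 − 14 = 207998.

207998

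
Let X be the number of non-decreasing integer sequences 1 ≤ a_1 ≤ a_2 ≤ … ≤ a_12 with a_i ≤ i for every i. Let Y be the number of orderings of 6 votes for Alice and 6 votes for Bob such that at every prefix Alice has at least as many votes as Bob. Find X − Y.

Such sub-staircase sequences of length n are counted by C_n; here n = 12. So X = C_12 = 208012.
Reading a vote for the leader as '(' and for the other as ')' turns such a sequence into a balanced string of 6 pairs, so the count is C_6. So Y = C_6 = 132.
X − Y = 208012 − 132 = 207880.

207880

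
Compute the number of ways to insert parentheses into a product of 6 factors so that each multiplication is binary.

Ways to associate a product of 6 factors correspond to binary trees on 6 leaves, so the count is C_5.
C_5 = C_4 · 2(2·4+1)/(4+2) = 14 · 18/6 = 42.

42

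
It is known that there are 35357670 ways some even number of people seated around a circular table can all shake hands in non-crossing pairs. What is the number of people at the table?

Non-crossing handshake pairings of 2n people are counted by C_n. Since C_16 = 35357670, the index is 16.
So n = 16, and there are 2n = 32 people.

32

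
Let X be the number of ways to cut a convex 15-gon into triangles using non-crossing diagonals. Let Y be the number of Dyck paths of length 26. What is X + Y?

1485800

Triangulations of a convex m-gon are counted by C_{m−2}; with m = 15 this is C_13. So X = C_13 = 742900.
Paths of 13 up- and 13 down-steps that never dip below the axis are Dyck paths; their count is C_13. So Y = C_13 = 742900.
X + Y = 742900 + 742900 = 1485800.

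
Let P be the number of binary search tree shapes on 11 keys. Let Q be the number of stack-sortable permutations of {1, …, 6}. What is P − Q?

58654

Rooted binary trees with 11 nodes (each child slot possibly empty) number C_11. So P = C_11 = 58786.
By Knuth's characterisation, the stack-sortable permutations of length 6 are the 231-avoiders, numbering C_6. So Q = C_6 = 132.
P − Q = 58786 − 132 = 58654.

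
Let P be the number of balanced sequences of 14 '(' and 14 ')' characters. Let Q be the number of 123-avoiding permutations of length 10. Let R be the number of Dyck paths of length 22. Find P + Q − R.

2632450

With 14 pairs the number of balanced bracket strings is the Catalan number C_14. So P = C_14 = 2674440.
For any fixed pattern of length 3, the pattern-avoiding permutations of [10] number C_10. So Q = C_10 = 16796.
Paths of 11 up- and 11 down-steps that never dip below the axis are Dyck paths; their count is C_11. So R = C_11 = 58786.
P + Q − R = 2674440 + 16796 − 58786 = 2632450.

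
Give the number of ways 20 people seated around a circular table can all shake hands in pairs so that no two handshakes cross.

16796

With 20 = 2·10 people, non-crossing handshake pairings are non-crossing perfect matchings on a circle, counted by C_10.
C_10 = C(20,10)/11 = 184756/11 = 16796.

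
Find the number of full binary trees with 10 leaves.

A full binary tree with L leaves has L−1 internal nodes and is counted by C_{L−1}; L = 10 gives C_9.
C_9 = C(18,9)/10 = 48620/10 = 4862.

4862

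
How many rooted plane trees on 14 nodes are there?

A rooted plane tree on 14 nodes has 13 edges, and such trees are counted by C_13.
C_13 = 742900.

742900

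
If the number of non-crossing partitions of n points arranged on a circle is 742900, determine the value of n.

Non-crossing partitions of [n] are counted by C_n; 742900 = C_13.

13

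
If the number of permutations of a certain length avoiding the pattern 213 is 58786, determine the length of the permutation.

Permutations of [n] avoiding a fixed length-3 pattern are counted by C_n, and C_11 = 58786.

11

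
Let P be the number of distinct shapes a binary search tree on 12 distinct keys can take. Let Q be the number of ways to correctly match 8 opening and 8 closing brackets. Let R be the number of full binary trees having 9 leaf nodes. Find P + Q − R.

208012

Binary trees (left/right distinguished) on n nodes are counted by C_n; here n = 12. So P = C_12 = 208012.
A balanced arrangement of 8 bracket pairs is a Dyck word of semilength 8, so the count is C_8. So Q = C_8 = 1430.
Full binary trees with 9 leaves have 9−1 = 8 internal nodes, so there are C_8 of them. So R = C_8 = 1430.
P + Q − R = 208012 + 1430 − 1430 = 208012.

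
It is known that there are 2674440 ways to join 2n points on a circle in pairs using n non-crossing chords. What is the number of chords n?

14

Non-crossing pairings of 2n points on a circle are counted by C_n; 2674440 = C_14.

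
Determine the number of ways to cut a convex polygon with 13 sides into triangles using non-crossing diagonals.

Triangulations of a convex m-gon are counted by C_{m−2}; with m = 13 this is C_11.
C_11 = C_10 · 2(2·10+1)/(10+2) = 16796 · 42/12 = 58786.

58786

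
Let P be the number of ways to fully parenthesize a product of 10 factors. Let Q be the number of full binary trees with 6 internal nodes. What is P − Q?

4730

Ways to associate a product of 10 factors correspond to binary trees on 10 leaves, so the count is C_9. So P = C_9 = 4862.
Full binary trees with n internal nodes are counted by C_n; here n = 6. So Q = C_6 = 132.
P − Q = 4862 − 132 = 4730.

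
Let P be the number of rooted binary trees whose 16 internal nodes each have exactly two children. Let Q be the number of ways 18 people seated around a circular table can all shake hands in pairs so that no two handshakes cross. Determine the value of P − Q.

Full binary trees with n internal nodes are counted by C_n; here n = 16. So P = C_16 = 35357670.
Non-crossing handshake pairings of 2n people are counted by C_n; 18 people gives n = 9. So Q = C_9 = 4862.
P − Q = 35357670 − 4862 = 35352808.

35352808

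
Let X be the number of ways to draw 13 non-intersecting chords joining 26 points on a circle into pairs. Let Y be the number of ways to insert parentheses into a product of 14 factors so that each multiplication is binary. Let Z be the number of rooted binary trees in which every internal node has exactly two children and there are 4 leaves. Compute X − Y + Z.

Pairing 26 circle points by 13 non-crossing chords gives C_13 matchings. So X = C_13 = 742900.
Bracketing 14 factors into binary products is counted by C_{14−1} = C_13. So Y = C_13 = 742900.
A full binary tree with L leaves has L−1 internal nodes and is counted by C_{L−1}; L = 4 gives C_3. So Z = C_3 = 5.
X − Y + Z = 742900 − 742900 + 5 = 5.

5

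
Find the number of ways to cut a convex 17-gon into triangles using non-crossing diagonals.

9694845

Triangulations of a convex m-gon are counted by C_{m−2}; with m = 17 this is C_15.
C_15 = 9694845.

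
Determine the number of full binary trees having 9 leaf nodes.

1430

Full binary trees with 9 leaves have 9−1 = 8 internal nodes, so there are C_8 of them.
C_8 = C(16,8)/9 = 12870/9 = 1430.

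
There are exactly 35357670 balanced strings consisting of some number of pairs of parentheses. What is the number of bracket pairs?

Balanced strings of n bracket-pairs are counted by C_n, and C_16 = 35357670.

16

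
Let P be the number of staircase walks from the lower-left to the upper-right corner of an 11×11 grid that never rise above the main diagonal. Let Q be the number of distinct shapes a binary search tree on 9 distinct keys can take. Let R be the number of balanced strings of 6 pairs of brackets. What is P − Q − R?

Monotone paths in an n×n grid that stay weakly below the diagonal are counted by C_n; here n = 11. So P = C_11 = 58786.
There are C_n binary search tree shapes on n keys; with n = 9 that is C_9. So Q = C_9 = 4862.
With 6 pairs the number of balanced bracket strings is the Catalan number C_6. So R = C_6 = 132.
P − Q − R = 58786 − 4862 − 132 = 53792.

53792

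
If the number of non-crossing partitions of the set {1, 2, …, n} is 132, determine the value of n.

6

Non-crossing partitions of [n] are counted by C_n; 132 = C_6.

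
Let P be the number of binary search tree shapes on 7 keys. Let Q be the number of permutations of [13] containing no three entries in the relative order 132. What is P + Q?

743329

Rooted binary trees with 7 nodes (each child slot possibly empty) number C_7. So P = C_7 = 429.
Permutations of [n] avoiding any single length-3 pattern are counted by C_n; here n = 13. So Q = C_13 = 742900.
P + Q = 429 + 742900 = 743329.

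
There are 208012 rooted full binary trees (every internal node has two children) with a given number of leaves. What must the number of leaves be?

13

Full binary trees with L leaves are counted by C_{L−1}. The Catalan number equal to 208012 is C_12.
So the index is 12, and the number of leaves is 12 + 1 = 13.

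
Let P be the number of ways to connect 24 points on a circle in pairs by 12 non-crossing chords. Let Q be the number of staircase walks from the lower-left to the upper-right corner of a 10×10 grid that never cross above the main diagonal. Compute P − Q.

191216

Pairing 24 circle points by 12 non-crossing chords gives C_12 matchings. So P = C_12 = 208012.
Monotone paths in an n×n grid that stay weakly below the diagonal are counted by C_n; here n = 10. So Q = C_10 = 16796.
P − Q = 208012 − 16796 = 191216.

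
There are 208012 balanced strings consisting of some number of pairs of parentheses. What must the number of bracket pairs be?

12

Balanced strings of n bracket-pairs are counted by C_n. Since C_12 = 208012, the index is 12.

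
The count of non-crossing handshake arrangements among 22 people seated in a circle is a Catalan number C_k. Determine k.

With 22 = 2·11 people, non-crossing handshake pairings are non-crossing perfect matchings on a circle, counted by C_11.

11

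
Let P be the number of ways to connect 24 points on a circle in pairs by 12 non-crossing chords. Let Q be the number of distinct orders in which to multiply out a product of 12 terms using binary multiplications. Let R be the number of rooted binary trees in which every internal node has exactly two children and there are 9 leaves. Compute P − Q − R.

Pairing 24 circle points by 12 non-crossing chords gives C_12 matchings. So P = C_12 = 208012.
Parenthesizations of m factors correspond to full binary trees with m leaves, counted by C_{m−1}; m = 12 gives C_11. So Q = C_11 = 58786.
Full binary trees with 9 leaves have 9−1 = 8 internal nodes, so there are C_8 of them. So R = C_8 = 1430.
P − Q − R = 208012 − 58786 − 1430 = 147796.

147796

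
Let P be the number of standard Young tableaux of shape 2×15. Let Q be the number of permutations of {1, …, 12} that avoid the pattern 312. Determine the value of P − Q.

9486833

By the hook-length formula (or a Dyck-path bijection), SYT of shape 2×15 number C_15. So P = C_15 = 9694845.
For any fixed pattern of length 3, the pattern-avoiding permutations of [12] number C_12. So Q = C_12 = 208012.
P − Q = 9694845 − 208012 = 9486833.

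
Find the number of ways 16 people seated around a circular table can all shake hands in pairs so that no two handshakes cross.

1430

With 16 = 2·8 people, non-crossing handshake pairings are non-crossing perfect matchings on a circle, counted by C_8.
C_8 = 1430.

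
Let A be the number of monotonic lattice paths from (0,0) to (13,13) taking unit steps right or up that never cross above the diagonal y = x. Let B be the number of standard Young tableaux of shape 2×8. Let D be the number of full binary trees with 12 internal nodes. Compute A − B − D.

Sub-diagonal monotone paths from (0,0) to (13,13) biject with Dyck paths of semilength 13, giving C_13. So A = C_13 = 742900.
Standard Young tableaux of shape 2×n are counted by C_n; here n = 8. So B = C_8 = 1430.
The number of full binary trees on 12 internal nodes is the Catalan number C_12. So D = C_12 = 208012.
A − B − D = 742900 − 1430 − 208012 = 533458.

533458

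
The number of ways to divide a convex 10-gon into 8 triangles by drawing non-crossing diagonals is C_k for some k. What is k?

8

Triangulations of a convex m-gon are counted by C_{m−2}; with m = 10 this is C_8.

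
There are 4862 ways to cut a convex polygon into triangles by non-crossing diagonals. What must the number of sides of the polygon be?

Triangulations of a convex m-gon are counted by C_{m−2}. The Catalan number equal to 4862 is C_9.
So m − 2 = 9, giving m = 11 sides.

11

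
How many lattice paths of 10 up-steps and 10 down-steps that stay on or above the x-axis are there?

16796

Dyck paths of semilength n (length 2n) are counted by C_n; here n = 10.
C_10 = C(20,10)/11 = 184756/11 = 16796.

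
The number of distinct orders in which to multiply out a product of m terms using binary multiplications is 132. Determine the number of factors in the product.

Parenthesizations of m factors are counted by C_{m−1}. Since C_6 = 132, the index is 6.
So the index is 6, and the number of factors is 6 + 1 = 7.

7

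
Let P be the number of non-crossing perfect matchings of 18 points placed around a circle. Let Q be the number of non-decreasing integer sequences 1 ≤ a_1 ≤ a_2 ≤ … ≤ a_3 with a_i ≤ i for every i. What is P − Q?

Non-crossing perfect matchings of 2n points on a circle are counted by C_n; with 18 points, n = 9. So P = C_9 = 4862.
Such sub-staircase sequences of length n are counted by C_n; here n = 3. So Q = C_3 = 5.
P − Q = 4862 − 5 = 4857.

4857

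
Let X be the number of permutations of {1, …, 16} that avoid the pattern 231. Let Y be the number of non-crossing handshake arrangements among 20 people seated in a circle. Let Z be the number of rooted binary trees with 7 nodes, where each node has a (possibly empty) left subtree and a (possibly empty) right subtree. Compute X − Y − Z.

35340445

Permutations of [n] avoiding any single length-3 pattern are counted by C_n; here n = 16. So X = C_16 = 35357670.
With 20 = 2·10 people, non-crossing handshake pairings are non-crossing perfect matchings on a circle, counted by C_10. So Y = C_10 = 16796.
Binary trees (left/right distinguished) on n nodes are counted by C_n; here n = 7. So Z = C_7 = 429.
X − Y − Z = 35357670 − 16796 − 429 = 35340445.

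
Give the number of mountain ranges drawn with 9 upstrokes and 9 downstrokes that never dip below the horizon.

4862

Dyck paths of semilength n (length 2n) are counted by C_n; here n = 9.
C_9 = 4862.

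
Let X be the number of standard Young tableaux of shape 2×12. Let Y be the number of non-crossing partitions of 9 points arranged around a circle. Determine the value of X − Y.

203150

Standard Young tableaux of shape 2×n are counted by C_n; here n = 12. So X = C_12 = 208012.
The non-crossing partitions of [9] form a lattice of size C_9. So Y = C_9 = 4862.
X − Y = 208012 − 4862 = 203150.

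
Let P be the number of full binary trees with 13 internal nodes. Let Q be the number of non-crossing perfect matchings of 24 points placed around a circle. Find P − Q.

534888

Full binary trees with n internal nodes are counted by C_n; here n = 13. So P = C_13 = 742900.
Pairing 24 circle points by 12 non-crossing chords gives C_12 matchings. So Q = C_12 = 208012.
P − Q = 742900 − 208012 = 534888.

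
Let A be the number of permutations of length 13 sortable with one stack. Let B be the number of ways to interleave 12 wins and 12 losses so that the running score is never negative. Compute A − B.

534888

By Knuth's characterisation, the stack-sortable permutations of length 13 are the 231-avoiders, numbering C_13. So A = C_13 = 742900.
Ballot sequences with n votes each where one side never trails are Dyck words, counted by C_n; here n = 12. So B = C_12 = 208012.
A − B = 742900 − 208012 = 534888.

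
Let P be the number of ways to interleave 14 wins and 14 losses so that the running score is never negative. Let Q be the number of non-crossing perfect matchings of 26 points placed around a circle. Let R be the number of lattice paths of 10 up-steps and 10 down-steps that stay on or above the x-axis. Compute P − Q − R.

Ballot sequences with n votes each where one side never trails are Dyck words, counted by C_n; here n = 14. So P = C_14 = 2674440.
Non-crossing perfect matchings of 2n points on a circle are counted by C_n; with 26 points, n = 13. So Q = C_13 = 742900.
A Dyck path with 10 up-steps and 10 down-steps has semilength 10, so there are C_10 of them. So R = C_10 = 16796.
P − Q − R = 2674440 − 742900 − 16796 = 1914744.

1914744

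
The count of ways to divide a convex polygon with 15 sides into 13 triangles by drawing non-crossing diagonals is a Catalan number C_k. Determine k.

13

The number of triangulations of a 15-gon is the Catalan number C_13 (index = sides − 2).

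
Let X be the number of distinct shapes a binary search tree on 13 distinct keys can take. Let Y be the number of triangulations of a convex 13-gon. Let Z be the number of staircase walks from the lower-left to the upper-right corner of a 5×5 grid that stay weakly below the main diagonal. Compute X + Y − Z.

Binary trees (left/right distinguished) on n nodes are counted by C_n; here n = 13. So X = C_13 = 742900.
The number of triangulations of a 13-gon is the Catalan number C_11 (index = sides − 2). So Y = C_11 = 58786.
Monotone paths in an n×n grid that stay weakly below the diagonal are counted by C_n; here n = 5. So Z = C_5 = 42.
X + Y − Z = 742900 + 58786 − 42 = 801644.

801644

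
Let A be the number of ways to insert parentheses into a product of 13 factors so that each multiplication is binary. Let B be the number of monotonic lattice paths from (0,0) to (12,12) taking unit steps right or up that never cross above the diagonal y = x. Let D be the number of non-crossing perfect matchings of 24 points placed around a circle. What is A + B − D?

208012

Bracketing 13 factors into binary products is counted by C_{13−1} = C_12. So A = C_12 = 208012.
Monotone paths in an n×n grid that stay weakly below the diagonal are counted by C_n; here n = 12. So B = C_12 = 208012.
Pairing 24 circle points by 12 non-crossing chords gives C_12 matchings. So D = C_12 = 208012.
A + B − D = 208012 + 208012 − 208012 = 208012.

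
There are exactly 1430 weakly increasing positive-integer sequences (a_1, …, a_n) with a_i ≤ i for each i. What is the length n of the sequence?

8

Such sub-staircase sequences of length n are counted by C_n; 1430 = C_8.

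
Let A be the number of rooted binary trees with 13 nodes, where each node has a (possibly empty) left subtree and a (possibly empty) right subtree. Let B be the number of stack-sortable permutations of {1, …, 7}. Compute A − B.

Binary trees (left/right distinguished) on n nodes are counted by C_n; here n = 13. So A = C_13 = 742900.
By Knuth's characterisation, the stack-sortable permutations of length 7 are the 231-avoiders, numbering C_7. So B = C_7 = 429.
A − B = 742900 − 429 = 742471.

742471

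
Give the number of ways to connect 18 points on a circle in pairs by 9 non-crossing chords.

4862

Pairing 18 circle points by 9 non-crossing chords gives C_9 matchings.
C_9 = 4862.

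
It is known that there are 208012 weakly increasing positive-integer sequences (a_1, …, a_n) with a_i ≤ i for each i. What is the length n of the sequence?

12

Such sub-staircase sequences of length n are counted by C_n; 208012 = C_12.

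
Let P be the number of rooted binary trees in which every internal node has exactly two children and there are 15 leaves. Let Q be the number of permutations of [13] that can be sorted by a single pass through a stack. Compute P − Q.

1931540

Full binary trees with 15 leaves have 15−1 = 14 internal nodes, so there are C_14 of them. So P = C_14 = 2674440.
Stack-sortable permutations are exactly the 231-avoiding ones, counted by C_n; here n = 13. So Q = C_13 = 742900.
P − Q = 2674440 − 742900 = 1931540.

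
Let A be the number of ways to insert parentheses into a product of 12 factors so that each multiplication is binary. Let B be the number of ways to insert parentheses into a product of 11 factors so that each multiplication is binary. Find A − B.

Ways to associate a product of 12 factors correspond to binary trees on 12 leaves, so the count is C_11. So A = C_11 = 58786.
Parenthesizations of m factors correspond to full binary trees with m leaves, counted by C_{m−1}; m = 11 gives C_10. So B = C_10 = 16796.
A − B = 58786 − 16796 = 41990.

41990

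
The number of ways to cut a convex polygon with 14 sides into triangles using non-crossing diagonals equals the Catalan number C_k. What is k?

Triangulations of a convex m-gon are counted by C_{m−2}; with m = 14 this is C_12.

12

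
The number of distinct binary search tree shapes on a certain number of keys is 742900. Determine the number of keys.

13

Binary search tree shapes on n keys are counted by C_n; 742900 = C_13.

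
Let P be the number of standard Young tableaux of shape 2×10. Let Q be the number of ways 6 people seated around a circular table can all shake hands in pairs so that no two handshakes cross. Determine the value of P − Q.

16791

Standard Young tableaux of shape 2×n are counted by C_n; here n = 10. So P = C_10 = 16796.
With 6 = 2·3 people, non-crossing handshake pairings are non-crossing perfect matchings on a circle, counted by C_3. So Q = C_3 = 5.
P − Q = 16796 − 5 = 16791.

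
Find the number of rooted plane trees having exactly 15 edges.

9694845

Rooted ordered trees with n edges are counted by C_n; here n = 15.
C_15 = C(30,15)/16 = 155117520/16 = 9694845.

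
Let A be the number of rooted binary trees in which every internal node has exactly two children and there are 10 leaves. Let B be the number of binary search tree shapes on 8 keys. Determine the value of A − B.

3432

Full binary trees with 10 leaves have 10−1 = 9 internal nodes, so there are C_9 of them. So A = C_9 = 4862.
Rooted binary trees with 8 nodes (each child slot possibly empty) number C_8. So B = C_8 = 1430.
A − B = 4862 − 1430 = 3432.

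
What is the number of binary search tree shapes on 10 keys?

16796

Rooted binary trees with 10 nodes (each child slot possibly empty) number C_10.
C_10 = C(20,10)/11 = 184756/11 = 16796.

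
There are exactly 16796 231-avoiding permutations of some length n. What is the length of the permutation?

10

Permutations of [n] avoiding a fixed length-3 pattern are counted by C_n; 16796 = C_10.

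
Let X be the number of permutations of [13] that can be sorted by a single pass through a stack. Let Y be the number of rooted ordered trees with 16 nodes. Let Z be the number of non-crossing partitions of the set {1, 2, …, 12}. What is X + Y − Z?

10229733

Stack-sortable permutations are exactly the 231-avoiding ones, counted by C_n; here n = 13. So X = C_13 = 742900.
A rooted plane tree on 16 nodes has 15 edges, and such trees are counted by C_15. So Y = C_15 = 9694845.
The non-crossing partitions of [12] form a lattice of size C_12. So Z = C_12 = 208012.
X + Y − Z = 742900 + 9694845 − 208012 = 10229733.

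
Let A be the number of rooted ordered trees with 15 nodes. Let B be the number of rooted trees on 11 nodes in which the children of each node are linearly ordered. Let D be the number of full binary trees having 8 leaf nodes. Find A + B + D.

Rooted ordered (plane) trees on m nodes have m−1 edges and are counted by C_{m−1}; m = 15 gives C_14. So A = C_14 = 2674440.
Rooted ordered (plane) trees on m nodes have m−1 edges and are counted by C_{m−1}; m = 11 gives C_10. So B = C_10 = 16796.
Full binary trees with 8 leaves have 8−1 = 7 internal nodes, so there are C_7 of them. So D = C_7 = 429.
A + B + D = 2674440 + 16796 + 429 = 2691665.

2691665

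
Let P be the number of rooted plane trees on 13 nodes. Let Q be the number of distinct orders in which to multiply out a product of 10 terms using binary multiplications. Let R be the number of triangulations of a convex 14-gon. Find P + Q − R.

A rooted plane tree on 13 nodes has 12 edges, and such trees are counted by C_12. So P = C_12 = 208012.
Ways to associate a product of 10 factors correspond to binary trees on 10 leaves, so the count is C_9. So Q = C_9 = 4862.
Triangulations of a convex m-gon are counted by C_{m−2}; with m = 14 this is C_12. So R = C_12 = 208012.
P + Q − R = 208012 + 4862 − 208012 = 4862.

4862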